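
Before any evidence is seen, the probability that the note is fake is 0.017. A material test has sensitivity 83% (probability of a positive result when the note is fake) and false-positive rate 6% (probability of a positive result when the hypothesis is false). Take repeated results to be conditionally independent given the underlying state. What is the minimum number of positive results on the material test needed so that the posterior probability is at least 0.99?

Prior odds: 0.017 ÷ 0.983 = 17/983.
Likelihood ratio of a positive result = 0.83/0.06 = 83/6.
Target posterior odds = 0.99/0.01 = 99.
Need (17/983) × (83/6)ⁿ ≥ 99, i.e. (83/6)ⁿ ≥ 97317/17.
(83/6)³ = 571787/216 falls short of 97317/17 but (83/6)⁴ = 47458321/1296 reaches it, so n = 4.

4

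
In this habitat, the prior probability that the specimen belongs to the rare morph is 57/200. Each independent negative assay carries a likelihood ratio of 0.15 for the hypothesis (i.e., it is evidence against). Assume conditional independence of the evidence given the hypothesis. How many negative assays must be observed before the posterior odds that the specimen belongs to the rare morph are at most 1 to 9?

1

Prior odds = 0.285/0.715 = 57/143.
Likelihood ratio per negative assay = 0.15.
Target odds = 1/9.
Need (57/143) × 0.15ⁿ ≤ 1/9, i.e. 0.15ⁿ ≤ 143/513.
0.15¹ = 0.15, which is already at or below the required 143/513; so n = 1.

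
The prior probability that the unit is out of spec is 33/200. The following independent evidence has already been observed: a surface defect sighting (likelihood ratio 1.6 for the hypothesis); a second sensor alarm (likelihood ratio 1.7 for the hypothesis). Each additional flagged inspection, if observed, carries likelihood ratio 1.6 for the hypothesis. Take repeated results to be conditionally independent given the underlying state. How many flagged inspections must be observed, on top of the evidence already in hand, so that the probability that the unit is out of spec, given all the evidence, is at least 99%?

12

Prior odds = 0.165/0.835 = 33/167.
Combined Bayes factor of the evidence already in hand = 1.6 × 1.7 = 2.72.
Odds after that evidence = (33/167) × 2.72 = 2244/4175.
Target odds = 0.99/0.01 = 99.
Need 1.6ⁿ ≥ 99 ÷ (2244/4175) = 12525/68.
1.6¹¹ ≈175.922 falls short of 12525/68 but 1.6¹² ≈281.475 reaches it, so n = 12.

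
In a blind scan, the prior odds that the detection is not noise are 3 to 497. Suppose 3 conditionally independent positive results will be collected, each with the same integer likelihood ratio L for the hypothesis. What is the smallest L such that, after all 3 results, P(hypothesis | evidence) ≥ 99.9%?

Prior odds = 3/497.
Target odds = 0.999/0.001 = 999.
Need L³ ≥ 999 ÷ (3/497) = 165501.
54³ = 157464 < 165501 ≤ 166375 = 55³, so L = 55.

55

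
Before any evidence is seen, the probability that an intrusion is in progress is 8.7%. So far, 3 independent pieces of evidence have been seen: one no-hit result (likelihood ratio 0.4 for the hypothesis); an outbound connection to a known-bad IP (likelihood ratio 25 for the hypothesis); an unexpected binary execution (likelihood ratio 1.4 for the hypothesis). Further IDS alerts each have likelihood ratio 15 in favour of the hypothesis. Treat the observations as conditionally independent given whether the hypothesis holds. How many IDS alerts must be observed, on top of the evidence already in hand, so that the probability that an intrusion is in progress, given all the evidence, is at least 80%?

1

Prior odds = 0.087/0.913 = 87/913.
Combined Bayes factor of the evidence already in hand = 0.4 × 25 × 1.4 = 14.
Odds after that evidence = (87/913) × 14 = 1218/913.
Target odds = 0.8/0.2 = 4.
Need 15ⁿ ≥ 4 ÷ (1218/913) = 1826/609.
15¹ = 15, which meets the required 1826/609; so n = 1.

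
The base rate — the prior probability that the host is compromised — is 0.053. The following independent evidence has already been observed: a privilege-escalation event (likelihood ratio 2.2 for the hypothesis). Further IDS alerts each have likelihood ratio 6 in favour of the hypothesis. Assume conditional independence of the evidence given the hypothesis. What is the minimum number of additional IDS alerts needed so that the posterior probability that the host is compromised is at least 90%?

3

Prior odds = 0.053/0.947 = 53/947.
Bayes factor of the evidence already in hand = 2.2.
Odds after that evidence = (53/947) × 2.2 = 583/4735.
Target odds = 0.9/0.1 = 9.
Need 6ⁿ ≥ 9 ÷ (583/4735) = 42615/583.
6² = 36 falls short of 42615/583 but 6³ = 216 reaches it, so n = 3.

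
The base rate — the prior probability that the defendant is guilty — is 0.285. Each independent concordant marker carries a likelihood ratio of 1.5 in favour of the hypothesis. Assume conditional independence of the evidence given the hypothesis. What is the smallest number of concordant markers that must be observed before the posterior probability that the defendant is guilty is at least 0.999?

Prior odds: 0.285 ÷ 0.715 = 57/143.
Likelihood ratio per concordant marker = 1.5.
Target odds: 0.999 ÷ 0.001 = 999.
Require 1.5ⁿ ≥ 999 ÷ (57/143) = 47619/19.
1.5¹⁹ ≈2216.84 falls short of 47619/19 but 1.5²⁰ ≈3325.26 reaches it, so n = 20.

20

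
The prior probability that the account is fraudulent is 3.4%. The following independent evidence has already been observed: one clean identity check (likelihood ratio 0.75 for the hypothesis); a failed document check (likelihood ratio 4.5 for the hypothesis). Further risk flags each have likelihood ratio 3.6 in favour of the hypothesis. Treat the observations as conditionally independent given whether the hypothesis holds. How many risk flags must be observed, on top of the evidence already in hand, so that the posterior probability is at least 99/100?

6

Prior odds = 0.034/0.966 = 17/483.
Combined Bayes factor of the evidence already in hand = 0.75 × 4.5 = 3.375.
Odds after that evidence = (17/483) × 3.375 = 153/1288.
Target odds = 0.99/0.01 = 99.
Need 3.6ⁿ ≥ 99 ÷ (153/1288) = 14168/17.
3.6⁵ = 604.66176 falls short of 14168/17 but 3.6⁶ = 34012224/15625 reaches it, so n = 6.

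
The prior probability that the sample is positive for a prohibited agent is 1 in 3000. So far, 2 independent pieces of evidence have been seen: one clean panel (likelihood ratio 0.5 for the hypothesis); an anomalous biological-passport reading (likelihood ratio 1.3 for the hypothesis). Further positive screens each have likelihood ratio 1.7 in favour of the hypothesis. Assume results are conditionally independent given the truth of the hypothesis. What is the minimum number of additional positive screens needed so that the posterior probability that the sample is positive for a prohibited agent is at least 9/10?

21

Prior odds = (1/3000)/(2999/3000) = 1/2999.
Combined Bayes factor of the evidence already in hand = 0.5 × 1.3 = 0.65.
Odds after that evidence = (1/2999) × 0.65 = 13/59980.
Target odds = 0.9/0.1 = 9.
Need 1.7ⁿ ≥ 9 ÷ (13/59980) = 539820/13.
1.7²⁰ ≈40642.3 falls short of 539820/13 but 1.7²¹ ≈69091.9 reaches it, so n = 21.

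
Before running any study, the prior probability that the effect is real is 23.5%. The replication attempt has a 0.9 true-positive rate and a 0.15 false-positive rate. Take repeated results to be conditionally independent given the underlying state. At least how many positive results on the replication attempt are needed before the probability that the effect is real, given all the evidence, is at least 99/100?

4

Prior odds = 0.235/0.765 = 47/153.
Likelihood ratio of a positive result = 0.9/0.15 = 6.
Target odds: 0.99 ÷ 0.01 = 99.
Need (47/153) × 6ⁿ ≥ 99, i.e. 6ⁿ ≥ 15147/47.
6³ = 216 falls short of 15147/47 but 6⁴ = 1296 reaches it, so n = 4.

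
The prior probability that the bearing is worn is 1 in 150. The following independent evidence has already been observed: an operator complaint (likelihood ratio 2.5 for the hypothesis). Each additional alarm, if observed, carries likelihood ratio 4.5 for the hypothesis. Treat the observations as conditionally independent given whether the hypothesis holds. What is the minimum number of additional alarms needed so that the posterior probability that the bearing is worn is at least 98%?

Prior odds = (1/150)/(149/150) = 1/149.
Bayes factor of the evidence already in hand = 2.5.
Odds after that evidence = (1/149) × 2.5 = 5/298.
Target odds = 0.98/0.02 = 49.
Need 4.5ⁿ ≥ 49 ÷ (5/298) = 2920.4.
4.5⁵ = 1845.28125 falls short of 2920.4 but 4.5⁶ = 8303.765625 reaches it, so n = 6.

6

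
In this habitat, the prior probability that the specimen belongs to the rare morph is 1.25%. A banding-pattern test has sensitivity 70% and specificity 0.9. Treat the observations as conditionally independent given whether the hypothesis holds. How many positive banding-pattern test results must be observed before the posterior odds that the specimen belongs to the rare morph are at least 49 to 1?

Prior odds = 0.0125/0.9875 = 1/79.
False-positive rate = 1 − 0.9 = 0.1; likelihood ratio of a positive = 0.7/0.1 = 7.
Target odds = 49.
Need (1/79) × 7ⁿ ≥ 49, i.e. 7ⁿ ≥ 3871.
7⁴ = 2401 falls short of 3871 but 7⁵ = 16807 reaches it, so n = 5.

5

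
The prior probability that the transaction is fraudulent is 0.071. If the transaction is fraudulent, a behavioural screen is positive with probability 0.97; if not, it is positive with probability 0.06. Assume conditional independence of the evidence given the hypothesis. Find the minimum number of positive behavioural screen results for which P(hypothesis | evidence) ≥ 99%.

3

Prior odds = 0.071/0.929 = 71/929.
Likelihood ratio of a positive = 0.97/0.06 = 97/6.
Target posterior odds = 0.99/0.01 = 99.
Require (97/6)ⁿ ≥ 99 ÷ (71/929) = 91971/71.
(97/6)² = 9409/36 falls short of 91971/71 but (97/6)³ = 912673/216 reaches it, so n = 3.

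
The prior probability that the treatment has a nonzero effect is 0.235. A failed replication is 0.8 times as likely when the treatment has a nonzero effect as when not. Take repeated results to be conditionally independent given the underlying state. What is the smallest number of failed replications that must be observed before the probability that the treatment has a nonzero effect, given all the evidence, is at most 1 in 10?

Prior odds = 0.235/0.765 = 47/153.
Likelihood ratio per failed replication = 0.8.
Target odds: 0.1 ÷ 0.9 = 1/9.
Require 0.8ⁿ ≤ 1/9 ÷ (47/153) = 17/47.
0.8⁴ = 0.4096 is still above 17/47 but 0.8⁵ = 0.32768 is at or below it, so n = 5.

5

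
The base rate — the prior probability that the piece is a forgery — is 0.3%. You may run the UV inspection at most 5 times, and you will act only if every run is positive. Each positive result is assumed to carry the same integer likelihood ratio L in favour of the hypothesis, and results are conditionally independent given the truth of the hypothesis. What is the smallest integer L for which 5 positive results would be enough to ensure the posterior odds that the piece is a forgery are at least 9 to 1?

Prior odds = 0.003/0.997 = 3/997.
Target odds = 9.
Need L⁵ ≥ 9 ÷ (3/997) = 2991.
4⁵ = 1024 < 2991 ≤ 3125 = 5⁵, so L = 5.

5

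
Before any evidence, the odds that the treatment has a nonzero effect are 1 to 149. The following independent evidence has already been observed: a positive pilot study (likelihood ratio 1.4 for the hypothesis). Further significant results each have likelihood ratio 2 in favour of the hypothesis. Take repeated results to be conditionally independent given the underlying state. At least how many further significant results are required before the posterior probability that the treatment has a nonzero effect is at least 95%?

11

Prior odds = 1/149.
Bayes factor of the evidence already in hand = 1.4.
Odds after that evidence = (1/149) × 1.4 = 7/745.
Target odds = 0.95/0.05 = 19.
Need 2ⁿ ≥ 19 ÷ (7/745) = 14155/7.
2¹⁰ = 1024 falls short of 14155/7 but 2¹¹ = 2048 reaches it, so n = 11.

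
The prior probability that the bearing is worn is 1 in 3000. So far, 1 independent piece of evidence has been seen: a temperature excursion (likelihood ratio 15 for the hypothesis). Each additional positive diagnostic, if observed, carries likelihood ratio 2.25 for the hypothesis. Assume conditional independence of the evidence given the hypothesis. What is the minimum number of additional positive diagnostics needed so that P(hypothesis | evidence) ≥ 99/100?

Prior odds = (1/3000)/(2999/3000) = 1/2999.
Bayes factor of the evidence already in hand = 15.
Odds after that evidence = (1/2999) × 15 = 15/2999.
Target odds = 0.99/0.01 = 99.
Need 2.25ⁿ ≥ 99 ÷ (15/2999) = 19793.4.
2.25¹² ≈16834.1 falls short of 19793.4 but 2.25¹³ ≈37876.8 reaches it, so n = 13.

13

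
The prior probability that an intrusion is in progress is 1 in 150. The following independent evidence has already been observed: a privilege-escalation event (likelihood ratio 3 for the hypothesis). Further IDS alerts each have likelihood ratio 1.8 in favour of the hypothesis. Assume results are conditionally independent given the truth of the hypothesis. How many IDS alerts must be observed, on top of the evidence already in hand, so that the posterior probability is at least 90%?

11

Prior odds = (1/150)/(149/150) = 1/149.
Bayes factor of the evidence already in hand = 3.
Odds after that evidence = (1/149) × 3 = 3/149.
Target odds = 0.9/0.1 = 9.
Need 1.8ⁿ ≥ 9 ÷ (3/149) = 447.
1.8¹⁰ ≈357.047 falls short of 447 but 1.8¹¹ ≈642.684 reaches it, so n = 11.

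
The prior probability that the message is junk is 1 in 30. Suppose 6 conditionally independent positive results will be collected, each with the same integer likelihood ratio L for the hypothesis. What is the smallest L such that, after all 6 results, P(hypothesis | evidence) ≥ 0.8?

Prior odds = (1/30)/(29/30) = 1/29.
Target odds = 0.8/0.2 = 4.
Need L⁶ ≥ 4 ÷ (1/29) = 116.
2⁶ = 64 < 116 ≤ 729 = 3⁶, so L = 3.

3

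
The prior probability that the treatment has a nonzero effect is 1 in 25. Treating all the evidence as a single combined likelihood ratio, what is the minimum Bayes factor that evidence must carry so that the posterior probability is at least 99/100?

2376

Prior odds = 0.04/0.96 = 1/24.
Target odds = 0.99/0.01 = 99.
Required Bayes factor = 99 ÷ (1/24) = 2376.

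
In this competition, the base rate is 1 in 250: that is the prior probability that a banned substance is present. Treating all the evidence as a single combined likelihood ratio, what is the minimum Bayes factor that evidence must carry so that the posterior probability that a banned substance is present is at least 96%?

5976

Prior odds = 0.004/0.996 = 1/249.
Target odds = 0.96/0.04 = 24.
Required Bayes factor = 24 ÷ (1/249) = 5976.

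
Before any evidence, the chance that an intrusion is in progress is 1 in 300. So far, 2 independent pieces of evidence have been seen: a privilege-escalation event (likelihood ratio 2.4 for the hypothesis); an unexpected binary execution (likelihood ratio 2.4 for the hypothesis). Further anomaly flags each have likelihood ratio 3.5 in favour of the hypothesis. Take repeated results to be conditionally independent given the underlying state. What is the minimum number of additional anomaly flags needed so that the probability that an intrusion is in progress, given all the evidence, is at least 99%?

7

Prior odds = (1/300)/(299/300) = 1/299.
Combined Bayes factor of the evidence already in hand = 2.4 × 2.4 = 5.76.
Odds after that evidence = (1/299) × 5.76 = 144/7475.
Target odds = 0.99/0.01 = 99.
Need 3.5ⁿ ≥ 99 ÷ (144/7475) = 5139.0625.
3.5⁶ = 1838.265625 falls short of 5139.0625 but 3.5⁷ = 823543/128 reaches it, so n = 7.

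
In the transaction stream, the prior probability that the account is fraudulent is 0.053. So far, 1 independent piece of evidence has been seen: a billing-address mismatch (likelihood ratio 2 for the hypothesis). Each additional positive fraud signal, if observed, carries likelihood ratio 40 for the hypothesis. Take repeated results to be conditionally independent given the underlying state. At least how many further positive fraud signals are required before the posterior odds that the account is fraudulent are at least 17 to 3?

Prior odds = 0.053/0.947 = 53/947.
Bayes factor of the evidence already in hand = 2.
Odds after that evidence = (53/947) × 2 = 106/947.
Target odds = 17/3.
Need 40ⁿ ≥ 17/3 ÷ (106/947) = 16099/318.
40¹ = 40 falls short of 16099/318 but 40² = 1600 reaches it, so n = 2.

2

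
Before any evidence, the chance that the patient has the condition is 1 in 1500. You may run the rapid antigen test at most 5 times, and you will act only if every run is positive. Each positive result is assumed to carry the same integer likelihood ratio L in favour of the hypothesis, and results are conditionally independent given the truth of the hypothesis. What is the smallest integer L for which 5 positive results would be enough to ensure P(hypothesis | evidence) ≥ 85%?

7

Prior odds = (1/1500)/(1499/1500) = 1/1499.
Target odds = 0.85/0.15 = 17/3.
Need L⁵ ≥ 17/3 ÷ (1/1499) = 25483/3.
6⁵ = 7776 < 25483/3 ≤ 16807 = 7⁵, so L = 7.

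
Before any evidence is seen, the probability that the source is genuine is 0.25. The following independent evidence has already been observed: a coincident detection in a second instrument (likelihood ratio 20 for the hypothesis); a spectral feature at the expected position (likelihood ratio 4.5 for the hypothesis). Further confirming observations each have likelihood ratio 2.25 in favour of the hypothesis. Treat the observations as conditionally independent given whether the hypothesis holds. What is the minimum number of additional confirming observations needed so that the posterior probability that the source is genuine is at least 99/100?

2

Prior odds = 0.25/0.75 = 1/3.
Combined Bayes factor of the evidence already in hand = 20 × 4.5 = 90.
Odds after that evidence = (1/3) × 90 = 30.
Target odds = 0.99/0.01 = 99.
Need 2.25ⁿ ≥ 99 ÷ 30 = 3.3.
2.25¹ = 2.25 falls short of 3.3 but 2.25² = 5.0625 reaches it, so n = 2.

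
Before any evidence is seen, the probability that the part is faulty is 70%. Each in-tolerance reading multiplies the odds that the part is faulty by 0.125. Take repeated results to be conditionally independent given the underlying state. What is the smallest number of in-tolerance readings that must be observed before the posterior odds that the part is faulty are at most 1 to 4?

2

Prior odds = 0.7/0.3 = 7/3.
Likelihood ratio per in-tolerance reading = 0.125.
Target odds = 0.25.
Require 0.125ⁿ ≤ 0.25 ÷ (7/3) = 3/28.
0.125¹ = 0.125 is still above 3/28 but 0.125² = 0.015625 is at or below it, so n = 2.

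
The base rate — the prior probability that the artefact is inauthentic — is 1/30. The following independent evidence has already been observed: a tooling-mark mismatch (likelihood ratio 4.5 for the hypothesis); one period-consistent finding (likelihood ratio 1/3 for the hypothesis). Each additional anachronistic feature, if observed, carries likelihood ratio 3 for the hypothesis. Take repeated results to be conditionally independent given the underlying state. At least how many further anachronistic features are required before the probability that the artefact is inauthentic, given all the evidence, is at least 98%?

7

Prior odds = (1/30)/(29/30) = 1/29.
Combined Bayes factor of the evidence already in hand = 4.5 × (1/3) = 1.5.
Odds after that evidence = (1/29) × 1.5 = 3/58.
Target odds = 0.98/0.02 = 49.
Need 3ⁿ ≥ 49 ÷ (3/58) = 2842/3.
3⁶ = 729 falls short of 2842/3 but 3⁷ = 2187 reaches it, so n = 7.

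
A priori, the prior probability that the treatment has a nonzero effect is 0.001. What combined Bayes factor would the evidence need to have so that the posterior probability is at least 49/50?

Prior odds = 0.001/0.999 = 1/999.
Target odds = 0.98/0.02 = 49.
Required Bayes factor = 49 ÷ (1/999) = 48951.

48951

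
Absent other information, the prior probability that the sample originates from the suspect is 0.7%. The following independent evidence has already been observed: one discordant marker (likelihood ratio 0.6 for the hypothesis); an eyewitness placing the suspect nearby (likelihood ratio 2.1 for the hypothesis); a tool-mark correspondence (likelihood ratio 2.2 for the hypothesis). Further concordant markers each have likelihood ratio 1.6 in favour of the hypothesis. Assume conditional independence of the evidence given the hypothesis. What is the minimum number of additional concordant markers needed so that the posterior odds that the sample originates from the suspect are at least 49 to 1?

Prior odds = 0.007/0.993 = 7/993.
Combined Bayes factor of the evidence already in hand = 0.6 × 2.1 × 2.2 = 2.772.
Odds after that evidence = (7/993) × 2.772 = 1617/82750.
Target odds = 49.
Need 1.6ⁿ ≥ 49 ÷ (1617/82750) = 82750/33.
1.6¹⁶ ≈1844.67 falls short of 82750/33 but 1.6¹⁷ ≈2951.48 reaches it, so n = 17.

17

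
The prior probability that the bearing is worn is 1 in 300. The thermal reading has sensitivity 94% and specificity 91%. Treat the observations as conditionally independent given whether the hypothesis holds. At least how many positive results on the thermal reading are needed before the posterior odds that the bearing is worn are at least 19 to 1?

Prior odds = (1/300)/(299/300) = 1/299.
False-positive rate = 1 − 0.91 = 0.09; likelihood ratio of a positive = 0.94/0.09 = 94/9.
Target odds = 19.
Require (94/9)ⁿ ≥ 19 ÷ (1/299) = 5681.
(94/9)³ = 830584/729 falls short of 5681 but (94/9)⁴ = 78074896/6561 reaches it, so n = 4.

4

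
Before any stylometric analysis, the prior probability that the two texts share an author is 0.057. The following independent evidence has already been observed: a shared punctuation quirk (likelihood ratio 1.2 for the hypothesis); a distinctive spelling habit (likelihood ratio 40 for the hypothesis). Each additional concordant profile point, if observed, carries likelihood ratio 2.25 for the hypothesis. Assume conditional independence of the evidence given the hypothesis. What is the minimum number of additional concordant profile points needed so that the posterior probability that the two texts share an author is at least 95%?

Prior odds = 0.057/0.943 = 57/943.
Combined Bayes factor of the evidence already in hand = 1.2 × 40 = 48.
Odds after that evidence = (57/943) × 48 = 2736/943.
Target odds = 0.95/0.05 = 19.
Need 2.25ⁿ ≥ 19 ÷ (2736/943) = 943/144.
2.25² = 5.0625 falls short of 943/144 but 2.25³ = 11.390625 reaches it, so n = 3.

3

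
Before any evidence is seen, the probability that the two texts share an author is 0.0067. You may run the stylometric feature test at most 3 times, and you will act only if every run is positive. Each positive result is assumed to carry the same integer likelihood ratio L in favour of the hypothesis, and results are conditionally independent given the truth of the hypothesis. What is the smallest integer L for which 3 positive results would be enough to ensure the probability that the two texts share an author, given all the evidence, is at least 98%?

Prior odds = 0.0067/0.9933 = 67/9933.
Target odds = 0.98/0.02 = 49.
Need L³ ≥ 49 ÷ (67/9933) = 486717/67.
19³ = 6859 < 486717/67 ≤ 8000 = 20³, so L = 20.

20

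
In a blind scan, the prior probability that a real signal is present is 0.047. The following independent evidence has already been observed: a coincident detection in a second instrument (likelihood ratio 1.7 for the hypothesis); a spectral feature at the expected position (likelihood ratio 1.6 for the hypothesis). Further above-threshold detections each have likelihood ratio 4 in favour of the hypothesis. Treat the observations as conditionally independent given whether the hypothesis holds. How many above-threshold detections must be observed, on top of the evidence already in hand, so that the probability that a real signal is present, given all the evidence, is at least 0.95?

4

Prior odds = 0.047/0.953 = 47/953.
Combined Bayes factor of the evidence already in hand = 1.7 × 1.6 = 2.72.
Odds after that evidence = (47/953) × 2.72 = 3196/23825.
Target odds = 0.95/0.05 = 19.
Need 4ⁿ ≥ 19 ÷ (3196/23825) = 452675/3196.
4³ = 64 falls short of 452675/3196 but 4⁴ = 256 reaches it, so n = 4.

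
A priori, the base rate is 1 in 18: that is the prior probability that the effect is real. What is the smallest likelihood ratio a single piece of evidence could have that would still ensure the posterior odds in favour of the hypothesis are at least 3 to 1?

Prior odds = (1/18)/(17/18) = 1/17.
Target odds = 3.
Required Bayes factor = 3 ÷ (1/17) = 51.

51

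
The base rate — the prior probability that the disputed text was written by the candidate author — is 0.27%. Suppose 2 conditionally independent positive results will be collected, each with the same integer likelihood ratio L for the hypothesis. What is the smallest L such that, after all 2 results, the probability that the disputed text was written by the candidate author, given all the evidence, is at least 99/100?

192

Prior odds = 0.0027/0.9973 = 27/9973.
Target odds = 0.99/0.01 = 99.
Need L² ≥ 99 ÷ (27/9973) = 109703/3.
191² = 36481 < 109703/3 ≤ 36864 = 192², so L = 192.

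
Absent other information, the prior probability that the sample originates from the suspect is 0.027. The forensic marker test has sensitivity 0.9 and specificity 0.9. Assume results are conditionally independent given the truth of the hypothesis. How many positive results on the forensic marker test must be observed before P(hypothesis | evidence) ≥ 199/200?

5

Prior odds = 0.027/0.973 = 27/973.
False-positive rate = 1 − 0.9 = 0.1; likelihood ratio of a positive = 0.9/0.1 = 9.
Target odds: 0.995 ÷ 0.005 = 199.
Need (27/973) × 9ⁿ ≥ 199, i.e. 9ⁿ ≥ 193627/27.
9⁴ = 6561 falls short of 193627/27 but 9⁵ = 59049 reaches it, so n = 5.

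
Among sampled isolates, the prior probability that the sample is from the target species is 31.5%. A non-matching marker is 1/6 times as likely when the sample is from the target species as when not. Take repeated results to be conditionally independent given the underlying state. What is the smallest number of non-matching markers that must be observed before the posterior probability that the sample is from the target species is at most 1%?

Prior odds = 0.315/0.685 = 63/137.
Likelihood ratio per non-matching marker = 1/6.
Target posterior odds = 0.01/0.99 = 1/99.
Require (1/6)ⁿ ≤ 1/99 ÷ (63/137) = 137/6237.
(1/6)² = 1/36 is still above 137/6237 but (1/6)³ = 1/216 is at or below it, so n = 3.

3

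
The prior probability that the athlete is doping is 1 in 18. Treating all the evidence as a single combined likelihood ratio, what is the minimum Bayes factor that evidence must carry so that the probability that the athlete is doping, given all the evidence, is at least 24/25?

408

Prior odds = (1/18)/(17/18) = 1/17.
Target odds = 0.96/0.04 = 24.
Required Bayes factor = 24 ÷ (1/17) = 408.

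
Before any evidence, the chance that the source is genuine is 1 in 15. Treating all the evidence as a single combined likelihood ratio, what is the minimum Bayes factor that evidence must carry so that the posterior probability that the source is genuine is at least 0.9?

126

Prior odds = (1/15)/(14/15) = 1/14.
Target odds = 0.9/0.1 = 9.
Required Bayes factor = 9 ÷ (1/14) = 126.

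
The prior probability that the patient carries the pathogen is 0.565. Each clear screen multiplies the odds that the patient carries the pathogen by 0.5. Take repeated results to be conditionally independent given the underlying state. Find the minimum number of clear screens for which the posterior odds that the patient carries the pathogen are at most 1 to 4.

Prior odds: 0.565 ÷ 0.435 = 113/87.
Likelihood ratio per clear screen = 0.5.
Target odds = 0.25.
Need (113/87) × 0.5ⁿ ≤ 0.25, i.e. 0.5ⁿ ≤ 87/452.
0.5² = 0.25 is still above 87/452 but 0.5³ = 0.125 is at or below it, so n = 3.

3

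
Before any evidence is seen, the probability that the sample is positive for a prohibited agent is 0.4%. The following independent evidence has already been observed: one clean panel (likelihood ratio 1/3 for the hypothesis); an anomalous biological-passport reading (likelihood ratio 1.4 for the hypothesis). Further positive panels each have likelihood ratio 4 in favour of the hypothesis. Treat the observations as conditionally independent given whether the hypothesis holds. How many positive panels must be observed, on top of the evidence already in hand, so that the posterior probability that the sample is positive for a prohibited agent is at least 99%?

8

Prior odds = 0.004/0.996 = 1/249.
Combined Bayes factor of the evidence already in hand = (1/3) × 1.4 = 7/15.
Odds after that evidence = (1/249) × 7/15 = 7/3735.
Target odds = 0.99/0.01 = 99.
Need 4ⁿ ≥ 99 ÷ (7/3735) = 369765/7.
4⁷ = 16384 falls short of 369765/7 but 4⁸ = 65536 reaches it, so n = 8.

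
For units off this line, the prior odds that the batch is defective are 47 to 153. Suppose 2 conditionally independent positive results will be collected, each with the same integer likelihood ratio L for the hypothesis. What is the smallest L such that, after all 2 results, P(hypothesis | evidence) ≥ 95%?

Prior odds = 47/153.
Target odds = 0.95/0.05 = 19.
Need L² ≥ 19 ÷ (47/153) = 2907/47.
7² = 49 < 2907/47 ≤ 64 = 8², so L = 8.

8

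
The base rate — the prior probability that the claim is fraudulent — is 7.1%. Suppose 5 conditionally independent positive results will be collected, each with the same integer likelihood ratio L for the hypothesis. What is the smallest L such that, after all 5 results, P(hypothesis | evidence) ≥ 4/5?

Prior odds = 0.071/0.929 = 71/929.
Target odds = 0.8/0.2 = 4.
Need L⁵ ≥ 4 ÷ (71/929) = 3716/71.
2⁵ = 32 < 3716/71 ≤ 243 = 3⁵, so L = 3.

3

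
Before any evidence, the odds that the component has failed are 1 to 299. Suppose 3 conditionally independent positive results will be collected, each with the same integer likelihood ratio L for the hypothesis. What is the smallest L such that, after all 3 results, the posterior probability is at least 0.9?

14

Prior odds = 1/299.
Target odds = 0.9/0.1 = 9.
Need L³ ≥ 9 ÷ (1/299) = 2691.
13³ = 2197 < 2691 ≤ 2744 = 14³, so L = 14.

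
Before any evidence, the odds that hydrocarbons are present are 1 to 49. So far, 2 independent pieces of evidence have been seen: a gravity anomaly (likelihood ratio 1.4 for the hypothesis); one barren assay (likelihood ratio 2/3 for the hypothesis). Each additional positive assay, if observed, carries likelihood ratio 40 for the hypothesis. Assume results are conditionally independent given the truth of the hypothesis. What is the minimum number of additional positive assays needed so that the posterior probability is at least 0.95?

2

Prior odds = 1/49.
Combined Bayes factor of the evidence already in hand = 1.4 × (2/3) = 14/15.
Odds after that evidence = (1/49) × 14/15 = 2/105.
Target odds = 0.95/0.05 = 19.
Need 40ⁿ ≥ 19 ÷ (2/105) = 997.5.
40¹ = 40 falls short of 997.5 but 40² = 1600 reaches it, so n = 2.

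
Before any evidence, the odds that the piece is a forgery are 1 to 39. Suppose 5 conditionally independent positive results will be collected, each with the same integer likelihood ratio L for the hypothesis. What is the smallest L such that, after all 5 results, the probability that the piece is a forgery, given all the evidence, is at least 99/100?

6

Prior odds = 1/39.
Target odds = 0.99/0.01 = 99.
Need L⁵ ≥ 99 ÷ (1/39) = 3861.
5⁵ = 3125 < 3861 ≤ 7776 = 6⁵, so L = 6.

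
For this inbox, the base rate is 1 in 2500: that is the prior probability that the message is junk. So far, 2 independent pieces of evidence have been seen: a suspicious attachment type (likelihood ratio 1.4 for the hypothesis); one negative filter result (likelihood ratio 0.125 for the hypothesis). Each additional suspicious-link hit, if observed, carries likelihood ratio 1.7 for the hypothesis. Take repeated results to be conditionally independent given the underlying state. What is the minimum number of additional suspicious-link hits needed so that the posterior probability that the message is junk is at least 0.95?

24

Prior odds = 0.0004/0.9996 = 1/2499.
Combined Bayes factor of the evidence already in hand = 1.4 × 0.125 = 0.175.
Odds after that evidence = (1/2499) × 0.175 = 1/14280.
Target odds = 0.95/0.05 = 19.
Need 1.7ⁿ ≥ 19 ÷ (1/14280) = 271320.
1.7²³ ≈199676 falls short of 271320 but 1.7²⁴ ≈339449 reaches it, so n = 24.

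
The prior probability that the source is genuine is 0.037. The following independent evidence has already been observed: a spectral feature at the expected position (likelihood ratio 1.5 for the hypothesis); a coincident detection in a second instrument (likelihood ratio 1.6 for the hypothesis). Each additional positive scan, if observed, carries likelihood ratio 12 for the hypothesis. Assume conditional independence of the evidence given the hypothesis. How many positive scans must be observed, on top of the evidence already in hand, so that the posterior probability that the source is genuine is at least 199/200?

4

Prior odds = 0.037/0.963 = 37/963.
Combined Bayes factor of the evidence already in hand = 1.5 × 1.6 = 2.4.
Odds after that evidence = (37/963) × 2.4 = 148/1605.
Target odds = 0.995/0.005 = 199.
Need 12ⁿ ≥ 199 ÷ (148/1605) = 319395/148.
12³ = 1728 falls short of 319395/148 but 12⁴ = 20736 reaches it, so n = 4.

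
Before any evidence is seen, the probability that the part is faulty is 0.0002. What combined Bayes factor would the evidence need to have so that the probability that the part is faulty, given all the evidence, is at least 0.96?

119976

Prior odds = 0.0002/0.9998 = 1/4999.
Target odds = 0.96/0.04 = 24.
Required Bayes factor = 24 ÷ (1/4999) = 119976.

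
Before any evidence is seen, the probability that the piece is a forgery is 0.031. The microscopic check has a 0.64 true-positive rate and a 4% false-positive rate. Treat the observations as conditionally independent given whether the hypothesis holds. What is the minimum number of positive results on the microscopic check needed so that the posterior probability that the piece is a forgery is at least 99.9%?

4

Prior odds: 0.031 ÷ 0.969 = 31/969.
Likelihood ratio of a positive result = 0.64/0.04 = 16.
Target odds: 0.999 ÷ 0.001 = 999.
Need (31/969) × 16ⁿ ≥ 999, i.e. 16ⁿ ≥ 968031/31.
16³ = 4096 falls short of 968031/31 but 16⁴ = 65536 reaches it, so n = 4.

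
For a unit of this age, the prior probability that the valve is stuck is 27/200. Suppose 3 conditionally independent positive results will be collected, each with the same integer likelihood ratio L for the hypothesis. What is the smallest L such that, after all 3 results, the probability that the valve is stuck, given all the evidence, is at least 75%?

3

Prior odds = 0.135/0.865 = 27/173.
Target odds = 0.75/0.25 = 3.
Need L³ ≥ 3 ÷ (27/173) = 173/9.
2³ = 8 < 173/9 ≤ 27 = 3³, so L = 3.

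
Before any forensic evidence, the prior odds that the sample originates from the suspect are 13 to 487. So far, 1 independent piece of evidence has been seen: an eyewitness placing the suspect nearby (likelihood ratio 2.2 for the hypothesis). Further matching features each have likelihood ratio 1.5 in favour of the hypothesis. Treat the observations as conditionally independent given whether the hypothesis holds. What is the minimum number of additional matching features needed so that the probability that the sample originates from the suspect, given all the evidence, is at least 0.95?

Prior odds = 13/487.
Bayes factor of the evidence already in hand = 2.2.
Odds after that evidence = (13/487) × 2.2 = 143/2435.
Target odds = 0.95/0.05 = 19.
Need 1.5ⁿ ≥ 19 ÷ (143/2435) = 46265/143.
1.5¹⁴ = 4782969/16384 falls short of 46265/143 but 1.5¹⁵ = 14348907/32768 reaches it, so n = 15.

15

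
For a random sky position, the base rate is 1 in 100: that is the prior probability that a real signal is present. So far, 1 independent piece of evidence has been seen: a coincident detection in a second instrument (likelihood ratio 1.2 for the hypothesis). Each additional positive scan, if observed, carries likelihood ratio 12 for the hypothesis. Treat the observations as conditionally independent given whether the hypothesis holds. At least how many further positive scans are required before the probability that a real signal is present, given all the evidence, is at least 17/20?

Prior odds = 0.01/0.99 = 1/99.
Bayes factor of the evidence already in hand = 1.2.
Odds after that evidence = (1/99) × 1.2 = 2/165.
Target odds = 0.85/0.15 = 17/3.
Need 12ⁿ ≥ 17/3 ÷ (2/165) = 467.5.
12² = 144 falls short of 467.5 but 12³ = 1728 reaches it, so n = 3.

3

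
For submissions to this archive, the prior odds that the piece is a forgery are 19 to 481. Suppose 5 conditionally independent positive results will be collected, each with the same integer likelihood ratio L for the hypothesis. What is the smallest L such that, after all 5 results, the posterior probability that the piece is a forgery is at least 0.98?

5

Prior odds = 19/481.
Target odds = 0.98/0.02 = 49.
Need L⁵ ≥ 49 ÷ (19/481) = 23569/19.
4⁵ = 1024 < 23569/19 ≤ 3125 = 5⁵, so L = 5.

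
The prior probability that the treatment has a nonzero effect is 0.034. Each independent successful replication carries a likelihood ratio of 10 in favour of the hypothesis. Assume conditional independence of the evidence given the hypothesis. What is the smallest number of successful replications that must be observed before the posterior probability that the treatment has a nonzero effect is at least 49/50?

Prior odds = 0.034/0.966 = 17/483.
Likelihood ratio per successful replication = 10.
Target odds: 0.98 ÷ 0.02 = 49.
Need (17/483) × 10ⁿ ≥ 49, i.e. 10ⁿ ≥ 23667/17.
10³ = 1000 falls short of 23667/17 but 10⁴ = 10000 reaches it, so n = 4.

4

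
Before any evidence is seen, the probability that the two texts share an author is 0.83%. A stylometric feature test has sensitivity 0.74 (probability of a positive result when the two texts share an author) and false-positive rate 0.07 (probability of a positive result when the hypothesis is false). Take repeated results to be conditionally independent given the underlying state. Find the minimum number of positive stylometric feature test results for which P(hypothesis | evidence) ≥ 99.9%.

Prior odds = 0.0083/0.9917 = 83/9917.
Likelihood ratio of a positive result = 0.74/0.07 = 74/7.
Target odds: 0.999 ÷ 0.001 = 999.
Require (74/7)ⁿ ≥ 999 ÷ (83/9917) = 9907083/83.
(74/7)⁴ = 29986576/2401 falls short of 9907083/83 but (74/7)⁵ ≈132029 reaches it, so n = 5.

5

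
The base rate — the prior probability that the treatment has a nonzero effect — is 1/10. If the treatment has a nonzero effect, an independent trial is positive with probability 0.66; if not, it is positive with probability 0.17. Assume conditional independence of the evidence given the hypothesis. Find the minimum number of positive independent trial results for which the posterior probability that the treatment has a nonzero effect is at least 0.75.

3

Prior odds: 0.1 ÷ 0.9 = 1/9.
Likelihood ratio of a positive = 0.66/0.17 = 66/17.
Target posterior odds = 0.75/0.25 = 3.
Need (1/9) × (66/17)ⁿ ≥ 3, i.e. (66/17)ⁿ ≥ 27.
(66/17)² = 4356/289 falls short of 27 but (66/17)³ = 287496/4913 reaches it, so n = 3.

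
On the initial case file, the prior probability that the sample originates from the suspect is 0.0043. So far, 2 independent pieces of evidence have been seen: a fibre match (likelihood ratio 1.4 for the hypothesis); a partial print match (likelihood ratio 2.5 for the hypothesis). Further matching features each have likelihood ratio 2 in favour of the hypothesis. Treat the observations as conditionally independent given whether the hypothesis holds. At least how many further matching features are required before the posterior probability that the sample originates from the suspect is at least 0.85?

9

Prior odds = 0.0043/0.9957 = 43/9957.
Combined Bayes factor of the evidence already in hand = 1.4 × 2.5 = 3.5.
Odds after that evidence = (43/9957) × 3.5 = 301/19914.
Target odds = 0.85/0.15 = 17/3.
Need 2ⁿ ≥ 17/3 ÷ (301/19914) = 112846/301.
2⁸ = 256 falls short of 112846/301 but 2⁹ = 512 reaches it, so n = 9.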